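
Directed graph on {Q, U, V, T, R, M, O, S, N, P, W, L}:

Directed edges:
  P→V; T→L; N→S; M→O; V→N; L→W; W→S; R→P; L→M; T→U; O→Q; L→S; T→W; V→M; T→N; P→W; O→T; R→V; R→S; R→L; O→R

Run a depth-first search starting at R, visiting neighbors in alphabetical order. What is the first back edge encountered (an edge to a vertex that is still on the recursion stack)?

DFS from R (visiting neighbors in alphabetical order); mark gray on enter, black on exit:
R gray
  L gray
    M gray
      O gray
        Q gray
        Q black
        O→R: R is gray → back edge
First back edge: O → R.

O->R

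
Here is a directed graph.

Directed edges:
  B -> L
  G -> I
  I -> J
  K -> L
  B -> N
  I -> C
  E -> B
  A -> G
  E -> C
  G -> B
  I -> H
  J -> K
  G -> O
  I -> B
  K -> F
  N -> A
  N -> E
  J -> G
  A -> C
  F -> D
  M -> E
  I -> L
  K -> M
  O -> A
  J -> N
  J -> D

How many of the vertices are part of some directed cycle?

10

A vertex is on a directed cycle iff it belongs to a strongly connected component of size ≥ 2 (or has a self-loop).
The vertices on cycles are {A, B, E, G, I, J, K, M, N, O} — 10 in total.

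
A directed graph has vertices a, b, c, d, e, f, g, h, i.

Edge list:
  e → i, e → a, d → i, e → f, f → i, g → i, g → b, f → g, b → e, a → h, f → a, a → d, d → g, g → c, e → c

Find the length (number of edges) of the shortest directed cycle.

4

For each vertex v, BFS finds the shortest path from v back to v.
The shortest such closed walk is e → f → g → b → e, length 4.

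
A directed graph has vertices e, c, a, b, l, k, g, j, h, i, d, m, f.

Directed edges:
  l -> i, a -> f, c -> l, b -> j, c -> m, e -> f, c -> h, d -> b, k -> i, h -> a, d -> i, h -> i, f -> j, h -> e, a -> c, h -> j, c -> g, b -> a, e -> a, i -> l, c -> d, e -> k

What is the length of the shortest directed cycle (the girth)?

For each vertex v, BFS finds the shortest path from v back to v.
The shortest such closed walk is l → i → l, length 2.

2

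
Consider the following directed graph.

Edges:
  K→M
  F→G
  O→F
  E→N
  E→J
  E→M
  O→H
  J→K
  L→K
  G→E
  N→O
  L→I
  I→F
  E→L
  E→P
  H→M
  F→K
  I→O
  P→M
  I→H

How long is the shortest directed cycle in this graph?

For each vertex v, BFS finds the shortest path from v back to v.
The shortest such closed walk is E → N → O → F → G → E, length 5.

5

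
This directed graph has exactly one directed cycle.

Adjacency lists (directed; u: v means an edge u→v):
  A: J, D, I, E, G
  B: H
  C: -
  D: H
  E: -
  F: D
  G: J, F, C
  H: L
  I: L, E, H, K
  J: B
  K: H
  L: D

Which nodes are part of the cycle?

DFS with gray/black marking from L:
L gray
  D gray
    H gray
      H→L: L is gray → back edge
Back edge closes the cycle L → D → H → L; its vertices are {D, H, L}.

D, H, L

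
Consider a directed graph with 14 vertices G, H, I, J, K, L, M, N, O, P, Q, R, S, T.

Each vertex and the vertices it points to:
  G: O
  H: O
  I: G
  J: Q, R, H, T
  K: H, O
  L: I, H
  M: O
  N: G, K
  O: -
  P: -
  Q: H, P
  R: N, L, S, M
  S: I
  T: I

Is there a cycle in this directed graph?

DFS with white/gray/black marking, starting from K:
K gray
  H gray
    O gray
    O black
  H black
  K→O: O black — skip
K black
G gray
  G→O: O black — skip
G black
I gray
  I→G: G black — skip
I black
J gray
  Q gray
    Q→H: H black — skip
    P gray
    P black
  Q black
  R gray
    N gray
      N→G: G black — skip
      N→K: K black — skip
    N black
    L gray
      L→I: I black — skip
      L→H: H black — skip
    L black
    S gray
      S→I: I black — skip
    S black
    M gray
      M→O: O black — skip
    M black
  R black
  J→H: H black — skip
  T gray
    T→I: I black — skip
  T black
J black
Every edge goes to a white or black vertex — no back edge, so the graph is acyclic.

No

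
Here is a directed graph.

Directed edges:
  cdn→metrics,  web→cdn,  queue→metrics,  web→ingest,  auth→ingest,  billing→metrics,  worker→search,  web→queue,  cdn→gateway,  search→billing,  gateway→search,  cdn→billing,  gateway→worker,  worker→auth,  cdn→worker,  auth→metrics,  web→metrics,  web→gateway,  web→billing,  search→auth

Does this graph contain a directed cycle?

No

DFS with white/gray/black marking, starting from billing:
billing gray
  metrics gray
  metrics black
billing black
auth gray
  auth→metrics: metrics black — skip
  ingest gray
  ingest black
auth black
queue gray
  queue→metrics: metrics black — skip
queue black
web gray
  web→ingest: ingest black — skip
  cdn gray
    gateway gray
      search gray
        search→billing: billing black — skip
        search→auth: auth black — skip
      search black
      worker gray
        worker→search: search black — skip
        worker→auth: auth black — skip
      worker black
    gateway black
    cdn→worker: worker black — skip
    cdn→metrics: metrics black — skip
    cdn→billing: billing black — skip
  cdn black
  web→gateway: gateway black — skip
  web→metrics: metrics black — skip
  web→billing: billing black — skip
  web→queue: queue black — skip
web black
Every edge goes to a white or black vertex — no back edge, so the graph is acyclic.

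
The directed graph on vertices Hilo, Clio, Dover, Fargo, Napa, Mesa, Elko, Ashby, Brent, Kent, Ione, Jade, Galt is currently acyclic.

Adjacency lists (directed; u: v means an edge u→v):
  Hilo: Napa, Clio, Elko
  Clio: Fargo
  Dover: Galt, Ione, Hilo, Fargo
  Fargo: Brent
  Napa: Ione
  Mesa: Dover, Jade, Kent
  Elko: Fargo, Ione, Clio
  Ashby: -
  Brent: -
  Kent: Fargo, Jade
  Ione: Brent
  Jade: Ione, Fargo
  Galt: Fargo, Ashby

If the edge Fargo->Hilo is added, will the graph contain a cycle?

Yes

Adding Fargo→Hilo creates a cycle iff Hilo can already reach Fargo.
Path from Hilo: Hilo → Elko → Fargo.
So Hilo → … → Fargo → Hilo is a cycle.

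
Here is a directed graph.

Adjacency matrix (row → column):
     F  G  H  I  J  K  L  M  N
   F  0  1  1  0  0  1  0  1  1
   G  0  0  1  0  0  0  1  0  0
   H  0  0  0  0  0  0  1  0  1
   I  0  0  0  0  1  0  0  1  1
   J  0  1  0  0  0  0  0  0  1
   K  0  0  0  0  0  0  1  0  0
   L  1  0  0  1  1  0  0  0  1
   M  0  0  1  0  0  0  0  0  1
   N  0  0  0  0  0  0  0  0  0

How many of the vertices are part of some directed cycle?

A vertex is on a directed cycle iff it belongs to a strongly connected component of size ≥ 2 (or has a self-loop).
The vertices on cycles are {F, G, H, I, J, K, L, M} — 8 in total.

8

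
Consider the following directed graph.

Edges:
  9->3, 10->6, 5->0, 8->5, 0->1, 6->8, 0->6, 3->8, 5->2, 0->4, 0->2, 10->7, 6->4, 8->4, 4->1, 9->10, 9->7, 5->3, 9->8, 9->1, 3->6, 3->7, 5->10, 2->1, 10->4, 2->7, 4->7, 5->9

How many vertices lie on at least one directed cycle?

7

A vertex is on a directed cycle iff it belongs to a strongly connected component of size ≥ 2 (or has a self-loop).
The vertices on cycles are {0, 3, 5, 6, 8, 9, 10} — 7 in total.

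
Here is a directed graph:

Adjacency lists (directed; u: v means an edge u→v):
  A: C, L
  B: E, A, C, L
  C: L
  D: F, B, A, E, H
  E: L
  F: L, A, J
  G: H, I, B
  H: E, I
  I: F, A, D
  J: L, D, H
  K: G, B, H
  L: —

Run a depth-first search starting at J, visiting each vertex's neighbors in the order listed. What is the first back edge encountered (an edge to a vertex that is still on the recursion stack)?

DFS from J (visiting each vertex's neighbors in the order listed); mark gray on enter, black on exit:
J gray
  L gray
  L black
  D gray
    F gray
      F→L: L black — skip
      A gray
        C gray
          C→L: L black — skip
        C black
        A→L: L black — skip
      A black
      F→J: J is gray → back edge
First back edge: F → J.

F→J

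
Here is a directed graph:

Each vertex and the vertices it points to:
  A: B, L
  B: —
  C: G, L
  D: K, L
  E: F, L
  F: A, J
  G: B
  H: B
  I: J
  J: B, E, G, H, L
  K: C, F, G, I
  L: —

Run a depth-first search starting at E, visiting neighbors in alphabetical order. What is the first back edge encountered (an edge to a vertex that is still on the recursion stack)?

DFS from E (visiting neighbors in alphabetical order); mark gray on enter, black on exit:
E gray
  F gray
    A gray
      B gray
      B black
      L gray
      L black
    A black
    J gray
      J→B: B black — skip
      J→E: E is gray → back edge
First back edge: J → E.

J→E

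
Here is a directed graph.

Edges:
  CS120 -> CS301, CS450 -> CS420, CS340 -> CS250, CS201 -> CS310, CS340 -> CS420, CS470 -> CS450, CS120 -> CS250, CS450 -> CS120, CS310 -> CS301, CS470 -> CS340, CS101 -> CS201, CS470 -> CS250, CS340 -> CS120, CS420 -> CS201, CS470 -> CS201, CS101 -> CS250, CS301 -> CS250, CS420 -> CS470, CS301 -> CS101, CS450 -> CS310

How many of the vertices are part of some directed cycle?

A vertex is on a directed cycle iff it belongs to a strongly connected component of size ≥ 2 (or has a self-loop).
The vertices on cycles are {CS101, CS201, CS301, CS310, CS340, CS420, CS450, CS470} — 8 in total.

8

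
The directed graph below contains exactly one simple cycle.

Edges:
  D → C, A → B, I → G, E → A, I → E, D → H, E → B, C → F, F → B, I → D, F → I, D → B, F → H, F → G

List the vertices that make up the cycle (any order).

C, D, F, I

DFS with gray/black marking from C:
C gray
  F gray
    B gray
    B black
    G gray
    G black
    I gray
      E gray
        E→B: B black — skip
        A gray
          A→B: B black — skip
        A black
      E black
      D gray
        D→B: B black — skip
        H gray
        H black
        D→C: C is gray → back edge
Back edge closes the cycle C → F → I → D → C; its vertices are {C, D, F, I}.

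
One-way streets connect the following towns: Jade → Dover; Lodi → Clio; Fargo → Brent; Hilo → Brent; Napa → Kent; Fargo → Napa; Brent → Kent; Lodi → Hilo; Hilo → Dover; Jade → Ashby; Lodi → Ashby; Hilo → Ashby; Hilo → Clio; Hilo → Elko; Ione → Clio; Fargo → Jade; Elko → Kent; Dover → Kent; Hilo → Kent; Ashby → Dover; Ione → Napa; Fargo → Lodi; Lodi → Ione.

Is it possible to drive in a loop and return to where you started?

No

DFS with white/gray/black marking, starting from Lodi:
Lodi gray
  Hilo gray
    Brent gray
      Kent gray
      Kent black
    Brent black
    Ashby gray
      Dover gray
        Dover→Kent: Kent black — skip
      Dover black
    Ashby black
    Clio gray
    Clio black
    Elko gray
      Elko→Kent: Kent black — skip
    Elko black
    Hilo→Kent: Kent black — skip
    Hilo→Dover: Dover black — skip
  Hilo black
  Lodi→Clio: Clio black — skip
  Ione gray
    Napa gray
      Napa→Kent: Kent black — skip
    Napa black
    Ione→Clio: Clio black — skip
  Ione black
  Lodi→Ashby: Ashby black — skip
Lodi black
Fargo gray
  Fargo→Lodi: Lodi black — skip
  Jade gray
    Jade→Ashby: Ashby black — skip
    Jade→Dover: Dover black — skip
  Jade black
  Fargo→Brent: Brent black — skip
  Fargo→Napa: Napa black — skip
Fargo black
Every edge goes to a white or black vertex — no back edge, so the graph is acyclic.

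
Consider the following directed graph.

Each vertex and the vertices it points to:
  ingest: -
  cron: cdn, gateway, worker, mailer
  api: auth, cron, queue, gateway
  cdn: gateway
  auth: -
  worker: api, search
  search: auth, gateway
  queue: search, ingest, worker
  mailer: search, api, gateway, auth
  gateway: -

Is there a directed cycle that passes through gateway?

gateway lies on a cycle iff there is a path from gateway back to itself.
Exploring from gateway, it never reaches itself; equivalently, its strongly connected component is a singleton.

No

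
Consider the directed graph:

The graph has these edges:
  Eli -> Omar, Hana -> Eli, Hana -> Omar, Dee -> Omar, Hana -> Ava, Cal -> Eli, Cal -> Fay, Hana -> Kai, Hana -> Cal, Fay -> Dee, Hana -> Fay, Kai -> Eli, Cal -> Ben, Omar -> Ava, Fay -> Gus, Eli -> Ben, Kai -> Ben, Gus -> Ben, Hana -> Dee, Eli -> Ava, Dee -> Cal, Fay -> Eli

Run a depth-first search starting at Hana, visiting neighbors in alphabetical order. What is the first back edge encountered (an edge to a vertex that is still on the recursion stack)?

Dee→Cal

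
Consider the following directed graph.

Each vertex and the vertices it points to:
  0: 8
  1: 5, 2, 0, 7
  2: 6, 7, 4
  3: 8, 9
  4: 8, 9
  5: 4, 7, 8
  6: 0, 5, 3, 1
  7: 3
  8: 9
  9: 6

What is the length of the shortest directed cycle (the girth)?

For each vertex v, BFS finds the shortest path from v back to v.
The shortest such closed walk is 2 → 6 → 1 → 2, length 3.

3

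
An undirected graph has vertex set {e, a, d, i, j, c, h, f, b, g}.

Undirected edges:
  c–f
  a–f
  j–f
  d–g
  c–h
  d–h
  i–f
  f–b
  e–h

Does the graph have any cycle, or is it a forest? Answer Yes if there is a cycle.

No

DFS, tracking each vertex's parent; an edge to a visited non-parent vertex closes a cycle.
Start from e:
visit e (parent –)
  visit h (parent e)
    h–e: parent, skip
    visit d (parent h)
      d–h: parent, skip
      visit g (parent d)
        g–d: parent, skip
    visit c (parent h)
      visit f (parent c)
        visit j (parent f)
          j–f: parent, skip
        visit a (parent f)
          a–f: parent, skip
        visit i (parent f)
          i–f: parent, skip
        visit b (parent f)
          b–f: parent, skip
        f–c: parent, skip
      c–h: parent, skip
No non-parent visited neighbor found — the graph is a forest.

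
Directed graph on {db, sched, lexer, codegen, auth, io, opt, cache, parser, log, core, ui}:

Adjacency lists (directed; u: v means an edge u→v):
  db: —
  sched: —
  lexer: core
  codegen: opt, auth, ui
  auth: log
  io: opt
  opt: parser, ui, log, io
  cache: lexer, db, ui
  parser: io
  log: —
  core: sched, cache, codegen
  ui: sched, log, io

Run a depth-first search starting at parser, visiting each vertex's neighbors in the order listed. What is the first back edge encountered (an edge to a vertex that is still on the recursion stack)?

opt→parser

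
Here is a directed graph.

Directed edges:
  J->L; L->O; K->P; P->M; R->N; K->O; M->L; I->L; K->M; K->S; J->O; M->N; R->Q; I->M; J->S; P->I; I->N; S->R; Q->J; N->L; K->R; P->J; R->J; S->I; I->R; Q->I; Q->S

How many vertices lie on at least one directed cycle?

A vertex is on a directed cycle iff it belongs to a strongly connected component of size ≥ 2 (or has a self-loop).
The vertices on cycles are {I, J, Q, R, S} — 5 in total.

5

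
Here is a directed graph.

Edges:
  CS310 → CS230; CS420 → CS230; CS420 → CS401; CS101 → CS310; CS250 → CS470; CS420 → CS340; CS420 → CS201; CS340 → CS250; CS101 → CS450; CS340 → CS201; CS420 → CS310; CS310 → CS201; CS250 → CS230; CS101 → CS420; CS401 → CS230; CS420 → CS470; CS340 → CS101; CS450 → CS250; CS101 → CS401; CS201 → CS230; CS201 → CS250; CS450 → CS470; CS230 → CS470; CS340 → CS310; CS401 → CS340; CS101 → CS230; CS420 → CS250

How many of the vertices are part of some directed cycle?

A vertex is on a directed cycle iff it belongs to a strongly connected component of size ≥ 2 (or has a self-loop).
The vertices on cycles are {CS101, CS340, CS401, CS420} — 4 in total.

4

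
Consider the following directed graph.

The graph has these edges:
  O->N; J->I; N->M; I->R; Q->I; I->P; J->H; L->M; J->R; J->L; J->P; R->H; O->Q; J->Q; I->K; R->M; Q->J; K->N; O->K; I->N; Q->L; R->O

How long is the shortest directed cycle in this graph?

For each vertex v, BFS finds the shortest path from v back to v.
The shortest such closed walk is Q → J → Q, length 2.

2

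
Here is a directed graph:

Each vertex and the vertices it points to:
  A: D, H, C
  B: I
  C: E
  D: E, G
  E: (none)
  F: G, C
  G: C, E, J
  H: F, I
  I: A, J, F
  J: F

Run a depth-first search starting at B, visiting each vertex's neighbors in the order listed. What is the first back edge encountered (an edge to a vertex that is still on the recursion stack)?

F->G

DFS from B (visiting each vertex's neighbors in the order listed); mark gray on enter, black on exit:
B gray
  I gray
    A gray
      D gray
        E gray
        E black
        G gray
          C gray
            C→E: E black — skip
          C black
          G→E: E black — skip
          J gray
            F gray
              F→G: G is gray → back edge
First back edge: F → G.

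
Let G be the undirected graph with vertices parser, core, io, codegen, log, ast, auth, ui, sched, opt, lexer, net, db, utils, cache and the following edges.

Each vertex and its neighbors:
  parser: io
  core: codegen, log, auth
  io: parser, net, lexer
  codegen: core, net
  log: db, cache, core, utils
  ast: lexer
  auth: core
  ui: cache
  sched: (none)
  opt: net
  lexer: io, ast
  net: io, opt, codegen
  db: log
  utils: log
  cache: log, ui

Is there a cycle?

No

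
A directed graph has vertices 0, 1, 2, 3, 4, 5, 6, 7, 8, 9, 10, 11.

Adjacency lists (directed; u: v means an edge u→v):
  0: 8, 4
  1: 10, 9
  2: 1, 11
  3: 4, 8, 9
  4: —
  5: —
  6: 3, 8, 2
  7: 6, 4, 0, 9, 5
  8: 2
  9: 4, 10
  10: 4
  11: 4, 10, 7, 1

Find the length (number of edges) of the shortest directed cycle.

4

For each vertex v, BFS finds the shortest path from v back to v.
The shortest such closed walk is 7 → 6 → 2 → 11 → 7, length 4.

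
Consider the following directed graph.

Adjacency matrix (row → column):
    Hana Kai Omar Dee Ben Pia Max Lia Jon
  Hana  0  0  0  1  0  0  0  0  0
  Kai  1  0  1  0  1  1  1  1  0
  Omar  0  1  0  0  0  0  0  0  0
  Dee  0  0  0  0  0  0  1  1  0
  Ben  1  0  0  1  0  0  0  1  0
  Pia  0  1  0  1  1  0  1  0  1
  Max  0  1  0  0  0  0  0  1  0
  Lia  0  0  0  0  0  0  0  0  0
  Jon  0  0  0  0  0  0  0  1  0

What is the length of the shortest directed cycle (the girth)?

2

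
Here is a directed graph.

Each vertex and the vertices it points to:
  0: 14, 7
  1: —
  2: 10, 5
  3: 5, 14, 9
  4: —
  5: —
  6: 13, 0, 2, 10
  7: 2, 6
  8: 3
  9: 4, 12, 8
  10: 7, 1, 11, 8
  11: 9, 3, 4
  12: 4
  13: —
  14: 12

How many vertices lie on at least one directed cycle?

A vertex is on a directed cycle iff it belongs to a strongly connected component of size ≥ 2 (or has a self-loop).
The vertices on cycles are {0, 2, 3, 6, 7, 8, 9, 10} — 8 in total.

8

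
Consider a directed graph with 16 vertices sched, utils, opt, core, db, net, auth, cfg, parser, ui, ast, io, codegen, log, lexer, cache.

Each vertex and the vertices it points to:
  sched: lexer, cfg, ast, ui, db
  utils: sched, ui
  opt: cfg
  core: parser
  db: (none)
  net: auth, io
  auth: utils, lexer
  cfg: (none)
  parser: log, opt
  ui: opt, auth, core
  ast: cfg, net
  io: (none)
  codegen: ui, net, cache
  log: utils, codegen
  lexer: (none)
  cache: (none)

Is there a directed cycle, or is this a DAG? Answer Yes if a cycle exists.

DFS with white/gray/black marking, starting from sched:
sched gray
  lexer gray
  lexer black
  cfg gray
  cfg black
  ast gray
    ast→cfg: cfg black — skip
    net gray
      auth gray
        utils gray
          utils→sched: sched is gray → back edge
Back edge found, so a cycle exists: sched → ast → net → auth → utils → sched.

Yes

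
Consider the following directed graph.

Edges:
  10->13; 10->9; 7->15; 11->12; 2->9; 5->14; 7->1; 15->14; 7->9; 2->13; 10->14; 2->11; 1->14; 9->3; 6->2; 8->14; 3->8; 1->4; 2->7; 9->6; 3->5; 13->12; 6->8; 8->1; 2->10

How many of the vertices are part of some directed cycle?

5

A vertex is on a directed cycle iff it belongs to a strongly connected component of size ≥ 2 (or has a self-loop).
The vertices on cycles are {2, 6, 7, 9, 10} — 5 in total.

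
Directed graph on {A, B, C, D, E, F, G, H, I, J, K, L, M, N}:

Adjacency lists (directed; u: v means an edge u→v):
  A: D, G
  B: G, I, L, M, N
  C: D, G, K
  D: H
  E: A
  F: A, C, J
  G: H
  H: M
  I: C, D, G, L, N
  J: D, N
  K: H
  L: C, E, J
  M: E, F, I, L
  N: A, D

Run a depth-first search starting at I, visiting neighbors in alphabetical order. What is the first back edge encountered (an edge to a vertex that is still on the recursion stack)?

DFS from I (visiting neighbors in alphabetical order); mark gray on enter, black on exit:
I gray
  C gray
    D gray
      H gray
        M gray
          E gray
            A gray
              A→D: D is gray → back edge
First back edge: A → D.

A→D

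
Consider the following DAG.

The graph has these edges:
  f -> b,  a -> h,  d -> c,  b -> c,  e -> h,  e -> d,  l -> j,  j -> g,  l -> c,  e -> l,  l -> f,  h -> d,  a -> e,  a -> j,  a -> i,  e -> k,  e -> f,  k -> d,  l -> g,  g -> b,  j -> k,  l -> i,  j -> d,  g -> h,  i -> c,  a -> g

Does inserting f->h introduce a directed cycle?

Adding f→h creates a cycle iff h can already reach f.
Explore from h: no path reaches f. The graph stays acyclic.

No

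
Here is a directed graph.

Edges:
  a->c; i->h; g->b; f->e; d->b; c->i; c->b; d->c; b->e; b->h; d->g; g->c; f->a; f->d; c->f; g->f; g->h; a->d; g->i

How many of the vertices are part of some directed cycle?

A vertex is on a directed cycle iff it belongs to a strongly connected component of size ≥ 2 (or has a self-loop).
The vertices on cycles are {a, c, d, f, g} — 5 in total.

5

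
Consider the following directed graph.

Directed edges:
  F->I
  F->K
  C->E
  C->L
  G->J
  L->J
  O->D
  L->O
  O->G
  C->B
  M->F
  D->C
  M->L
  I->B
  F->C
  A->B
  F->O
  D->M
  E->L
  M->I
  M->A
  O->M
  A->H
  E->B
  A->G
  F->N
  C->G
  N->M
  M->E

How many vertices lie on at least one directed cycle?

A vertex is on a directed cycle iff it belongs to a strongly connected component of size ≥ 2 (or has a self-loop).
The vertices on cycles are {C, D, E, F, L, M, N, O} — 8 in total.

8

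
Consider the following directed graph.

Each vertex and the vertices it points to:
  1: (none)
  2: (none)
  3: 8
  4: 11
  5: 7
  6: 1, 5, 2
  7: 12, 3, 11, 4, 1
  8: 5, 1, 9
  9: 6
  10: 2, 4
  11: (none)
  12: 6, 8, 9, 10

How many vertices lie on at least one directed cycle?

A vertex is on a directed cycle iff it belongs to a strongly connected component of size ≥ 2 (or has a self-loop).
The vertices on cycles are {3, 5, 6, 7, 8, 9, 12} — 7 in total.

7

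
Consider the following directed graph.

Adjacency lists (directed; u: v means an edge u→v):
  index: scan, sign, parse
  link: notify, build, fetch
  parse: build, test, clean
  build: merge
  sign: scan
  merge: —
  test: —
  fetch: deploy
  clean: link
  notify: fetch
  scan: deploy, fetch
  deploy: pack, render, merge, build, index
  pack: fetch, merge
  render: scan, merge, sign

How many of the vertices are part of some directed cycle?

11

A vertex is on a directed cycle iff it belongs to a strongly connected component of size ≥ 2 (or has a self-loop).
The vertices on cycles are {link, pack, scan, sign, clean, fetch, index, parse, deploy, notify, render} — 11 in total.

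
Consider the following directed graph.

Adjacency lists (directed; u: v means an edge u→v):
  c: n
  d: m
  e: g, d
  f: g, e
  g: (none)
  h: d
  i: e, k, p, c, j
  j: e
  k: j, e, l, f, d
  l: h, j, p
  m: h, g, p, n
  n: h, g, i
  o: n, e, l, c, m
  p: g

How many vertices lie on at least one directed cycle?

11

A vertex is on a directed cycle iff it belongs to a strongly connected component of size ≥ 2 (or has a self-loop).
The vertices on cycles are {c, d, e, f, h, i, j, k, l, m, n} — 11 in total.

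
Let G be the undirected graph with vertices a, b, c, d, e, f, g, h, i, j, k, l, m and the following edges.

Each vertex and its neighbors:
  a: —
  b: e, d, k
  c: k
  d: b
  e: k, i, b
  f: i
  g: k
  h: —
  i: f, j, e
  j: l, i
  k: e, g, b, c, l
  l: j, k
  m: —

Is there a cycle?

Yes

DFS, tracking each vertex's parent; an edge to a visited non-parent vertex closes a cycle.
Start from l:
visit l (parent –)
  visit j (parent l)
    j–l: parent, skip
    visit i (parent j)
      visit f (parent i)
        f–i: parent, skip
      i–j: parent, skip
      visit e (parent i)
        visit k (parent e)
          k–e: parent, skip
          visit g (parent k)
            g–k: parent, skip
          visit b (parent k)
            b–e: e visited and ≠ parent → cycle
Cycle: e – k – b – e.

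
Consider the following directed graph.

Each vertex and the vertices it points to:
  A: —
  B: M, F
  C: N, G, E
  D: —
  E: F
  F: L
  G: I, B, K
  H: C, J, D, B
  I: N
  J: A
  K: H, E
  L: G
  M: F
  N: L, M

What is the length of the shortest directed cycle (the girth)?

For each vertex v, BFS finds the shortest path from v back to v.
The shortest such closed walk is H → C → G → K → H, length 4.

4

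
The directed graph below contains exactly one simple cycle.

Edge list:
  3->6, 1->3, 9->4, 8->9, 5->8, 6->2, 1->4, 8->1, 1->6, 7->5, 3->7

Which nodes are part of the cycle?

DFS with gray/black marking from 8:
8 gray
  1 gray
    4 gray
    4 black
    6 gray
      2 gray
      2 black
    6 black
    3 gray
      7 gray
        5 gray
          5→8: 8 is gray → back edge
Back edge closes the cycle 8 → 1 → 3 → 7 → 5 → 8; its vertices are {1, 3, 5, 7, 8}.

1, 3, 5, 7, 8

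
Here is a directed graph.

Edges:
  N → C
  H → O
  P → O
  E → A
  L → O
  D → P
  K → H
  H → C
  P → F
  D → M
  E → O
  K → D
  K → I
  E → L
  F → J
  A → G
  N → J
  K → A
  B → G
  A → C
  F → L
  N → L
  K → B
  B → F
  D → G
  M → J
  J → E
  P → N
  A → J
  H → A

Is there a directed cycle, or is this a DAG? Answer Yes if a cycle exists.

Yes

DFS with white/gray/black marking, starting from J:
J gray
  E gray
    L gray
      O gray
      O black
    L black
    E→O: O black — skip
    A gray
      G gray
      G black
      A→J: J is gray → back edge
Back edge found, so a cycle exists: J → E → A → J.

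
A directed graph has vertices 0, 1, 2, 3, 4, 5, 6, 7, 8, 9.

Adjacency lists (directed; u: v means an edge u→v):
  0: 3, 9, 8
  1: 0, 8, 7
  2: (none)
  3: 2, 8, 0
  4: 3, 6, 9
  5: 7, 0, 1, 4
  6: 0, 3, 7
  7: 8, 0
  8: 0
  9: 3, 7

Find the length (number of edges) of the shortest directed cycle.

For each vertex v, BFS finds the shortest path from v back to v.
The shortest such closed walk is 3 → 0 → 3, length 2.

2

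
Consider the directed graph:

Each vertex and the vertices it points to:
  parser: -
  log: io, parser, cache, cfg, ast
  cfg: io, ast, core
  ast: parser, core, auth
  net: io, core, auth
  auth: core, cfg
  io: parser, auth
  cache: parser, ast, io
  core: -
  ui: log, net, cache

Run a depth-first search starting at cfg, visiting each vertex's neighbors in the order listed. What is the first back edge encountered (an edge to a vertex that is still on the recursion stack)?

DFS from cfg (visiting each vertex's neighbors in the order listed); mark gray on enter, black on exit:
cfg gray
  io gray
    parser gray
    parser black
    auth gray
      core gray
      core black
      auth→cfg: cfg is gray → back edge
First back edge: auth → cfg.

auth->cfg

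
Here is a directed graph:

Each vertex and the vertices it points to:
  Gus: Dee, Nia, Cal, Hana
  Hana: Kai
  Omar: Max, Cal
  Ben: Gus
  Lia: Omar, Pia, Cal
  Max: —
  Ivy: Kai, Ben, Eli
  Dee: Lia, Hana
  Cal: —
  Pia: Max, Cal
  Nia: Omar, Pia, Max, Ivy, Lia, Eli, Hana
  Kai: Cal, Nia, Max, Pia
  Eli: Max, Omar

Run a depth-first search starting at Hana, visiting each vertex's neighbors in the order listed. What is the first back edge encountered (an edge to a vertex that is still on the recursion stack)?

Ivy->Kai

DFS from Hana (visiting each vertex's neighbors in the order listed); mark gray on enter, black on exit:
Hana gray
  Kai gray
    Cal gray
    Cal black
    Nia gray
      Omar gray
        Max gray
        Max black
        Omar→Cal: Cal black — skip
      Omar black
      Pia gray
        Pia→Max: Max black — skip
        Pia→Cal: Cal black — skip
      Pia black
      Nia→Max: Max black — skip
      Ivy gray
        Ivy→Kai: Kai is gray → back edge
First back edge: Ivy → Kai.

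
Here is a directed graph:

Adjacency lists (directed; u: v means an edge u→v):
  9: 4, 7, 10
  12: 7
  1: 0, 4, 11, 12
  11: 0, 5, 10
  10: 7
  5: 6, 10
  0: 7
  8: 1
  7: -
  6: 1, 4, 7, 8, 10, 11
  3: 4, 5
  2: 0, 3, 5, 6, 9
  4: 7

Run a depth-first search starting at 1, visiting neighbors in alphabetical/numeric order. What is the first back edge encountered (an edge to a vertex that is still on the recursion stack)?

DFS from 1 (visiting neighbors in alphabetical/numeric order); mark gray on enter, black on exit:
1 gray
  0 gray
    7 gray
    7 black
  0 black
  4 gray
    4→7: 7 black — skip
  4 black
  11 gray
    11→0: 0 black — skip
    5 gray
      6 gray
        6→1: 1 is gray → back edge
First back edge: 6 → 1.

6->1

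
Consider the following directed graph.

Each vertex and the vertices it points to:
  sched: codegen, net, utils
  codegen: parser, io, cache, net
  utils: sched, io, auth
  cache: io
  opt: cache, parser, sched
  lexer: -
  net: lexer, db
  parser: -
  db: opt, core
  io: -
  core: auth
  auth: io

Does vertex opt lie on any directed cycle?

Yes

opt is on a cycle iff opt can reach itself via ≥1 edge.
opt → sched → net → db → opt — yes.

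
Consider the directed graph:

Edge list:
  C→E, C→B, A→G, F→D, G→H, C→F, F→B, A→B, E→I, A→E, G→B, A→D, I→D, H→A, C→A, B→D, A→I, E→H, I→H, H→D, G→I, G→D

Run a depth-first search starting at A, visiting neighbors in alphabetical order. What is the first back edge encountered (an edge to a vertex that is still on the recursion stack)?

H->A

DFS from A (visiting neighbors in alphabetical order); mark gray on enter, black on exit:
A gray
  B gray
    D gray
    D black
  B black
  A→D: D black — skip
  E gray
    H gray
      H→A: A is gray → back edge
First back edge: H → A.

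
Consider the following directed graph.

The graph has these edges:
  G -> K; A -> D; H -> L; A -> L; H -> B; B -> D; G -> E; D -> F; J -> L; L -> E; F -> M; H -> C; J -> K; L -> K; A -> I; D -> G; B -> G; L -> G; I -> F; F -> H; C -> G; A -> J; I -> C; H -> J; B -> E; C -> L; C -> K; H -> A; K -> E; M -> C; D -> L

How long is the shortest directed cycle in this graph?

4

For each vertex v, BFS finds the shortest path from v back to v.
The shortest such closed walk is F → H → A → I → F, length 4.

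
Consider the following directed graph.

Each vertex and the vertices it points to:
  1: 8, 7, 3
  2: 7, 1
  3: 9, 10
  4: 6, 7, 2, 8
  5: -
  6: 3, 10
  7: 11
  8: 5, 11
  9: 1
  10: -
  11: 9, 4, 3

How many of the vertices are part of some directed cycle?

9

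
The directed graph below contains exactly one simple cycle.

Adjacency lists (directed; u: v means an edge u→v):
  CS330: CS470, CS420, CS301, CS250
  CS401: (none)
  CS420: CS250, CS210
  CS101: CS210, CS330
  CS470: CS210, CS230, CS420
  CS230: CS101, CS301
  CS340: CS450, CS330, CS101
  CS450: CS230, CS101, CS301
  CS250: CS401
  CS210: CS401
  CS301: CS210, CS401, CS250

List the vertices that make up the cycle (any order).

CS101, CS230, CS330, CS470

DFS with gray/black marking from CS230:
CS230 gray
  CS101 gray
    CS210 gray
      CS401 gray
      CS401 black
    CS210 black
    CS330 gray
      CS470 gray
        CS470→CS210: CS210 black — skip
        CS470→CS230: CS230 is gray → back edge
Back edge closes the cycle CS230 → CS101 → CS330 → CS470 → CS230; its vertices are {CS101, CS230, CS330, CS470}.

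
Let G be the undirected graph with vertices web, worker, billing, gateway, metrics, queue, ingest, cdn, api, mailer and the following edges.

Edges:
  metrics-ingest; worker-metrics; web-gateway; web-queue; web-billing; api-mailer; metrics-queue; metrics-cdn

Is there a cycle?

No

DFS, tracking each vertex's parent; an edge to a visited non-parent vertex closes a cycle.
Start from worker:
visit worker (parent –)
  visit metrics (parent worker)
    visit ingest (parent metrics)
      ingest–metrics: parent, skip
    visit cdn (parent metrics)
      cdn–metrics: parent, skip
    visit queue (parent metrics)
      queue–metrics: parent, skip
      visit web (parent queue)
        web–queue: parent, skip
        visit billing (parent web)
          billing–web: parent, skip
        visit gateway (parent web)
          gateway–web: parent, skip
    metrics–worker: parent, skip
visit api (parent –)
  visit mailer (parent api)
    mailer–api: parent, skip
No non-parent visited neighbor found — the graph is a forest.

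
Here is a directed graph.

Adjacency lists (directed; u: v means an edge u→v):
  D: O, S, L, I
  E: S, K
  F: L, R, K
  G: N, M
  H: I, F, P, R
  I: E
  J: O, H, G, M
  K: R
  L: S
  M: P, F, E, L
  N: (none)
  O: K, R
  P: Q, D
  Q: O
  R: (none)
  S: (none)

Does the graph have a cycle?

No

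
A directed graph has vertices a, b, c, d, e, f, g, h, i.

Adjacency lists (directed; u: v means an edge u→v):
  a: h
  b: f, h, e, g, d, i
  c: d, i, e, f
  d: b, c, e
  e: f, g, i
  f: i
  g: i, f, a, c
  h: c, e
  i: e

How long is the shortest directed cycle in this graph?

2

For each vertex v, BFS finds the shortest path from v back to v.
The shortest such closed walk is d → c → d, length 2.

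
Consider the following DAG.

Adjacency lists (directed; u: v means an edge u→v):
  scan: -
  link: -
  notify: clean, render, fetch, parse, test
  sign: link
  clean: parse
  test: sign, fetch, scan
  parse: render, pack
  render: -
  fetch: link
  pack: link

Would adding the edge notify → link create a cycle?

No

Adding notify→link creates a cycle iff link can already reach notify.
Explore from link: no path reaches notify. The graph stays acyclic.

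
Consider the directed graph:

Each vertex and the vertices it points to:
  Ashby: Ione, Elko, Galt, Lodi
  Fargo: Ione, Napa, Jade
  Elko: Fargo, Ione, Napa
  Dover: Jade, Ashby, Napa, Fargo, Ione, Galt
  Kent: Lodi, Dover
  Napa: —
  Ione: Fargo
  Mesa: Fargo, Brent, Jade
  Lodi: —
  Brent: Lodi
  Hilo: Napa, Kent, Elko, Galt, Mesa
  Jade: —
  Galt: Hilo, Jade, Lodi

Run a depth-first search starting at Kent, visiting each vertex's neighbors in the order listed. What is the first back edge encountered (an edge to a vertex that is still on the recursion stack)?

Fargo->Ione

DFS from Kent (visiting each vertex's neighbors in the order listed); mark gray on enter, black on exit:
Kent gray
  Lodi gray
  Lodi black
  Dover gray
    Jade gray
    Jade black
    Ashby gray
      Ione gray
        Fargo gray
          Fargo→Ione: Ione is gray → back edge
First back edge: Fargo → Ione.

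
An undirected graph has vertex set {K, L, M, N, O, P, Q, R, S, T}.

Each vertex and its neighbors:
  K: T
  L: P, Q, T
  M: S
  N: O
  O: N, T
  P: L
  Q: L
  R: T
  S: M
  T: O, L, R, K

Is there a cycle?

No

DFS, tracking each vertex's parent; an edge to a visited non-parent vertex closes a cycle.
Start from L:
visit L (parent –)
  visit P (parent L)
    P–L: parent, skip
  visit Q (parent L)
    Q–L: parent, skip
  visit T (parent L)
    visit O (parent T)
      visit N (parent O)
        N–O: parent, skip
      O–T: parent, skip
    T–L: parent, skip
    visit R (parent T)
      R–T: parent, skip
    visit K (parent T)
      K–T: parent, skip
visit M (parent –)
  visit S (parent M)
    S–M: parent, skip
No non-parent visited neighbor found — the graph is a forest.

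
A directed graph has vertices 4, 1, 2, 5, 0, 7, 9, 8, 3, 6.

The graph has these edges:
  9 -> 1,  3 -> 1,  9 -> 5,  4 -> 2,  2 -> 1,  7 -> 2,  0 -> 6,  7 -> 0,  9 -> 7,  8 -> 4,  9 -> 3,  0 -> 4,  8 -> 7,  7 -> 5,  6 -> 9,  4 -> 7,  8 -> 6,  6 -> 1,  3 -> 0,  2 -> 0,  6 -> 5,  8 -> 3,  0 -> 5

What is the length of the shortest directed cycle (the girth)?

For each vertex v, BFS finds the shortest path from v back to v.
The shortest such closed walk is 4 → 2 → 0 → 4, length 3.

3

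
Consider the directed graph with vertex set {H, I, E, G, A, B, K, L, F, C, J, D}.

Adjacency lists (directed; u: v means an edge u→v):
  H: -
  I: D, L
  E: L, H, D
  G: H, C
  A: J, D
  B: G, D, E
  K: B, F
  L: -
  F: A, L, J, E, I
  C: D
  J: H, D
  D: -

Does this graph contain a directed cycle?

No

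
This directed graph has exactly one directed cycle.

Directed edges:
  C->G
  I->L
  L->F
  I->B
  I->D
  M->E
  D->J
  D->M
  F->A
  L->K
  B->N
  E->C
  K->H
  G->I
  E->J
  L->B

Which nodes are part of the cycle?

C, D, E, G, I, M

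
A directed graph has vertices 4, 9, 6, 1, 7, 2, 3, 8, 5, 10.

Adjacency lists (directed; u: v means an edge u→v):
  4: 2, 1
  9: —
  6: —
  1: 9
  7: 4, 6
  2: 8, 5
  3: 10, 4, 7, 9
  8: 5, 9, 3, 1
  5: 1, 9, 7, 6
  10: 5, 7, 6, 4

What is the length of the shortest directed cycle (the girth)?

For each vertex v, BFS finds the shortest path from v back to v.
The shortest such closed walk is 4 → 2 → 5 → 7 → 4, length 4.

4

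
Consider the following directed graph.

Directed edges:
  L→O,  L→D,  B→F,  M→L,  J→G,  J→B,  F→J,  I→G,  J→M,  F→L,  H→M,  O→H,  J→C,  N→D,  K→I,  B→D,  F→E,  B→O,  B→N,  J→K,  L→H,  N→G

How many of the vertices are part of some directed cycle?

A vertex is on a directed cycle iff it belongs to a strongly connected component of size ≥ 2 (or has a self-loop).
The vertices on cycles are {B, F, H, J, L, M, O} — 7 in total.

7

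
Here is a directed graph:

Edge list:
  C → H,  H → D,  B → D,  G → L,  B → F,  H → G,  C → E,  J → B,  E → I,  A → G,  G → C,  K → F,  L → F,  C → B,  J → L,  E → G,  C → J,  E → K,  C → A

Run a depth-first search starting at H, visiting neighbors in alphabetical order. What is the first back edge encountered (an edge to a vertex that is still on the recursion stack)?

DFS from H (visiting neighbors in alphabetical order); mark gray on enter, black on exit:
H gray
  D gray
  D black
  G gray
    C gray
      A gray
        A→G: G is gray → back edge
First back edge: A → G.

A→G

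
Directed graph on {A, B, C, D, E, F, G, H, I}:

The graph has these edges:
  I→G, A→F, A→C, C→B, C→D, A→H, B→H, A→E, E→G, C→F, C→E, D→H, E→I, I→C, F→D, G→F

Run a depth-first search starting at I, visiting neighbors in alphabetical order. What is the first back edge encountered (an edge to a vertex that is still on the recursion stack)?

E->I

DFS from I (visiting neighbors in alphabetical order); mark gray on enter, black on exit:
I gray
  C gray
    B gray
      H gray
      H black
    B black
    D gray
      D→H: H black — skip
    D black
    E gray
      G gray
        F gray
          F→D: D black — skip
        F black
      G black
      E→I: I is gray → back edge
First back edge: E → I.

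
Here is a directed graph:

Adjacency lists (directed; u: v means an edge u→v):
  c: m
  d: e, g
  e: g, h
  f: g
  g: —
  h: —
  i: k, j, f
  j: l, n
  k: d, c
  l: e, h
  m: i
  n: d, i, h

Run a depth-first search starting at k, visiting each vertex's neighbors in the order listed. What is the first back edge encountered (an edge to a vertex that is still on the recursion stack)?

i->k

DFS from k (visiting each vertex's neighbors in the order listed); mark gray on enter, black on exit:
k gray
  d gray
    e gray
      g gray
      g black
      h gray
      h black
    e black
    d→g: g black — skip
  d black
  c gray
    m gray
      i gray
        i→k: k is gray → back edge
First back edge: i → k.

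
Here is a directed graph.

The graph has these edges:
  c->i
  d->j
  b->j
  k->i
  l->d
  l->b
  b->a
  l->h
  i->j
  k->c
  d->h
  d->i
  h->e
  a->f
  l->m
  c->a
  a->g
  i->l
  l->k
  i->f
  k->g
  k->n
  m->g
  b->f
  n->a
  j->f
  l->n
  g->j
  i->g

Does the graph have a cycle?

DFS with white/gray/black marking, starting from i:
i gray
  f gray
  f black
  l gray
    b gray
      a gray
        a→f: f black — skip
        g gray
          j gray
            j→f: f black — skip
          j black
        g black
      a black
      b→j: j black — skip
      b→f: f black — skip
    b black
    h gray
      e gray
      e black
    h black
    d gray
      d→i: i is gray → back edge
Back edge found, so a cycle exists: i → l → d → i.

Yes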